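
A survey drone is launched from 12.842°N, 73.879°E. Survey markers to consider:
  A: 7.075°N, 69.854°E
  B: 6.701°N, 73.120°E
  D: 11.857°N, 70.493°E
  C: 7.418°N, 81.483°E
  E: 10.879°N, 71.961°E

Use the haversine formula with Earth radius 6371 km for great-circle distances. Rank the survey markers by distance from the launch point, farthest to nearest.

C, A, B, D, E

Distances from the launch point:
C 7.418°N, 81.483°E: 1027.6 km
A 7.075°N, 69.854°E: 778.0 km
B 6.701°N, 73.120°E: 687.9 km
D 11.857°N, 70.493°E: 383.7 km
E 10.879°N, 71.961°E: 302.0 km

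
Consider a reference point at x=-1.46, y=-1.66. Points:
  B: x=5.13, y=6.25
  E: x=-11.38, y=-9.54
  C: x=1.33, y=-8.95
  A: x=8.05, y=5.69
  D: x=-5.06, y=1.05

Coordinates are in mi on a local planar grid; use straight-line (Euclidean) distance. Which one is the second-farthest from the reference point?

A

Distance to each, sorted:
E: 12.7 mi
A: 12.0 mi
B: 10.3 mi
C: 7.8 mi
D: 4.5 mi
The second-farthest is A at 12.0 mi.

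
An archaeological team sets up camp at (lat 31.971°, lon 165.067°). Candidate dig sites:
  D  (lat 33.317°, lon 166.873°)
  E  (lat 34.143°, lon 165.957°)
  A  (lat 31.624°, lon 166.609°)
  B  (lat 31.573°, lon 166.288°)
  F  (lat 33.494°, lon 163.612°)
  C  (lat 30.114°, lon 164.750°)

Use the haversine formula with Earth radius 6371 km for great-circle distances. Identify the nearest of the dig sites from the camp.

B

Distance to each, sorted:
B: 123.6 km
A: 150.7 km
C: 208.7 km
F: 217.3 km
D: 225.8 km
E: 255.4 km
The nearest is B at 123.6 km.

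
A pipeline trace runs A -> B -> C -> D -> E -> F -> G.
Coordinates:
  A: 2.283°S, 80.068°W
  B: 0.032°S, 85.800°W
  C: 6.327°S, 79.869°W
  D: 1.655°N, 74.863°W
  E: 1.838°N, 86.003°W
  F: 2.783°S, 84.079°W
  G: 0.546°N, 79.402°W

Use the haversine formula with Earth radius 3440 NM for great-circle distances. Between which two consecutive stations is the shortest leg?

Leg distances:
A→B: 369.6 NM
B→C: 518.8 NM
C→D: 565.4 NM
D→E: 668.6 NM
E→F: 300.5 NM
F→G: 344.6 NM
The shortest leg is E–F at 300.5 NM.

E–F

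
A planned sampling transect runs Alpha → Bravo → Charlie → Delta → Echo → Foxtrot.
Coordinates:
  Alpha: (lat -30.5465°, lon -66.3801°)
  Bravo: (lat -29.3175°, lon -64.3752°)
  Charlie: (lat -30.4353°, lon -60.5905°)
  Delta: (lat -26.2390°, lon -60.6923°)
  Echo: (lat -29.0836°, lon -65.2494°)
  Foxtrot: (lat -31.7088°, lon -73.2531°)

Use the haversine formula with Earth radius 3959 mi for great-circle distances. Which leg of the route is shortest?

Alpha–Bravo

Leg distances:
Alpha→Bravo: 147.0 mi
Bravo→Charlie: 239.5 mi
Charlie→Delta: 290.0 mi
Delta→Echo: 341.1 mi
Echo→Foxtrot: 510.2 mi
The shortest leg is Alpha–Bravo at 147.0 mi.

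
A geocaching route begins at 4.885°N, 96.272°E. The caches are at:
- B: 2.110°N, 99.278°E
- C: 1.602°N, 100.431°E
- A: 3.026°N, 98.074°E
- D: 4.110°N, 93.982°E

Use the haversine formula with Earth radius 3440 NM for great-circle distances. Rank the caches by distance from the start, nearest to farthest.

Computing each great-circle distance from 4.885°N, 96.272°E:
D 4.110°N, 93.982°E: 144.7 NM
A 3.026°N, 98.074°E: 155.3 NM
B 2.110°N, 99.278°E: 245.4 NM
C 1.602°N, 100.431°E: 317.8 NM

D, A, B, C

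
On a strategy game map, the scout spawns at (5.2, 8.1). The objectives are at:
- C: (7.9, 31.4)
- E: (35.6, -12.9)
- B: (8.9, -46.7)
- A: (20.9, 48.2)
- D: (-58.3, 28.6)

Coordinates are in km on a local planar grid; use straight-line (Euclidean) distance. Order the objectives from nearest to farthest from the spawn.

C, E, A, B, D

Distance from the spawn at (5.2, 8.1) to each:
C (7.9, 31.4): 23.5 km
E (35.6, -12.9): 36.9 km
A (20.9, 48.2): 43.1 km
B (8.9, -46.7): 54.9 km
D (-58.3, 28.6): 66.7 km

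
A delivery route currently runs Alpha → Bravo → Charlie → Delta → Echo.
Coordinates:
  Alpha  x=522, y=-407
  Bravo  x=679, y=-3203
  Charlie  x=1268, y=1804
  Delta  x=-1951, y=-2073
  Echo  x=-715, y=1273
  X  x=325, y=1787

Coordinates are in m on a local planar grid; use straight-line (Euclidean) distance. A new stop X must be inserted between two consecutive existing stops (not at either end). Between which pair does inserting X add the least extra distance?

Added distance for inserting X between each consecutive pair:
Alpha–Bravo: 4405.0 m
Bravo–Charlie: 904.2 m
Charlie–Delta: 385.0 m
Delta–Echo: 2074.1 m
Smallest added distance is 385.0 m, inserting between Charlie and Delta.

between Charlie and Delta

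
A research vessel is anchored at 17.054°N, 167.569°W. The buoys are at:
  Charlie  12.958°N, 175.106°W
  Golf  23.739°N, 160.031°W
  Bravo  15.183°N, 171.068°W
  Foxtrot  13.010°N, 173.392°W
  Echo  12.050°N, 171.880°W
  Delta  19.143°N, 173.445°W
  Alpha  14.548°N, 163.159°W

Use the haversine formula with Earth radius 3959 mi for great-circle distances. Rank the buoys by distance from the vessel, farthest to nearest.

Computing each great-circle distance from 17.054°N, 167.569°W:
Golf 23.739°N, 160.031°W: 671.8 mi
Charlie 12.958°N, 175.106°W: 577.0 mi
Foxtrot 13.010°N, 173.392°W: 478.5 mi
Echo 12.050°N, 171.880°W: 450.1 mi
Delta 19.143°N, 173.445°W: 412.0 mi
Alpha 14.548°N, 163.159°W: 340.5 mi
Bravo 15.183°N, 171.068°W: 265.8 mi

Golf, Charlie, Foxtrot, Echo, Delta, Alpha, Bravo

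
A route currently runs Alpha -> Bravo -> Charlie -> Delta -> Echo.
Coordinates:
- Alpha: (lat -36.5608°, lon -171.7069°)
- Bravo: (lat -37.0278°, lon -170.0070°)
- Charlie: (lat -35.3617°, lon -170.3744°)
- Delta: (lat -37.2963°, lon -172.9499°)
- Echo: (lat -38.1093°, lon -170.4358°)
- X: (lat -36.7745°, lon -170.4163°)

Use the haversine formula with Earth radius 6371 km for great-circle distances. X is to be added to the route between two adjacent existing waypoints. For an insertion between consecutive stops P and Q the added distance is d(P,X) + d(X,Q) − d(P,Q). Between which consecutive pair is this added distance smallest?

between Alpha and Bravo

Added distance for inserting X between each consecutive pair:
Alpha–Bravo: 3.5 km
Bravo–Charlie: 15.0 km
Charlie–Delta: 74.0 km
Delta–Echo: 141.7 km
Smallest added distance is 3.5 km, inserting between Alpha and Bravo.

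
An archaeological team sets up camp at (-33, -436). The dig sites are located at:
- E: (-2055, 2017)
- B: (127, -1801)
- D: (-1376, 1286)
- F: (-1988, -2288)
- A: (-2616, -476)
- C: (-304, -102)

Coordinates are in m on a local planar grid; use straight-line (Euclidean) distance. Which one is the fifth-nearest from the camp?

F

Distances from the camp ((-33, -436)):
C: 430.1 m
B: 1374.3 m
D: 2183.8 m
A: 2583.3 m
F: 2692.9 m
E: 3178.9 m
The fifth-nearest is F at 2692.9 m.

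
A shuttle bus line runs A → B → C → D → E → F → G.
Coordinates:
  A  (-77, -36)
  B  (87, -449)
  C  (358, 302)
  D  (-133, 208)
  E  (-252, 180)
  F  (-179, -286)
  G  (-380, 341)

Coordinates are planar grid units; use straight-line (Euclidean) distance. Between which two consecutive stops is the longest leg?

B–C

Leg distances:
A→B: 444.4
B→C: 798.4
C→D: 499.9
D→E: 122.2
E→F: 471.7
F→G: 658.4
The longest leg is B–C at 798.4.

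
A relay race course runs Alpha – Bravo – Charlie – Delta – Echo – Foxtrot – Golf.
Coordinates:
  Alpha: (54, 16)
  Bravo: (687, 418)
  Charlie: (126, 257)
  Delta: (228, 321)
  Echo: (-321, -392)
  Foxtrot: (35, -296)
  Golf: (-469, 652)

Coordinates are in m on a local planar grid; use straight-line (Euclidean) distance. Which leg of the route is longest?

Foxtrot–Golf

Leg distances:
Alpha→Bravo: 749.9 m
Bravo→Charlie: 583.6 m
Charlie→Delta: 120.4 m
Delta→Echo: 899.9 m
Echo→Foxtrot: 368.7 m
Foxtrot→Golf: 1073.6 m
The longest leg is Foxtrot–Golf at 1073.6 m.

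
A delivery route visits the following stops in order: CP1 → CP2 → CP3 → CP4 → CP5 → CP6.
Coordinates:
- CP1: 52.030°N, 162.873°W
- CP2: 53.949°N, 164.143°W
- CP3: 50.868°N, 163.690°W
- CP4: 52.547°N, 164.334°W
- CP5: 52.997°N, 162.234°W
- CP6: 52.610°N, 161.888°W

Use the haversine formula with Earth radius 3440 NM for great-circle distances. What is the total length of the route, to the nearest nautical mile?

521 NM

Leg distances:
CP1→CP2: 124.0 NM  (cumulative 124.0 NM)
CP2→CP3: 185.7 NM  (cumulative 309.7 NM)
CP3→CP4: 103.6 NM  (cumulative 413.4 NM)
CP4→CP5: 80.9 NM  (cumulative 494.3 NM)
CP5→CP6: 26.4 NM  (cumulative 520.7 NM)
Total route length ≈ 521 NM.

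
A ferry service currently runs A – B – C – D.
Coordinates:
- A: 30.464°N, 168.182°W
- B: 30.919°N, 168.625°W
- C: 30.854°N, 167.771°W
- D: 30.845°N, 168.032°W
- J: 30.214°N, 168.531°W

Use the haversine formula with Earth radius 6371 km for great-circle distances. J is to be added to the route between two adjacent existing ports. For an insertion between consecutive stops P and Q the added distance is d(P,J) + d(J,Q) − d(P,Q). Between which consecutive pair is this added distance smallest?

between A and B

Added distance for inserting J between each consecutive pair:
A–B: 56.4 km
B–C: 98.9 km
C–D: 161.8 km
Smallest added distance is 56.4 km, inserting between A and B.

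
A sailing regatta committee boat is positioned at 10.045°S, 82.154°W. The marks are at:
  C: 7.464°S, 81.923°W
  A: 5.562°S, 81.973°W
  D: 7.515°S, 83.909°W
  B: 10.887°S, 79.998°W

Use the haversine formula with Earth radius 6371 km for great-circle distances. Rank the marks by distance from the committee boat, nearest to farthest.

B, C, D, A

Computing each great-circle distance from 10.045°S, 82.154°W:
B 10.887°S, 79.998°W: 253.7 km
C 7.464°S, 81.923°W: 288.1 km
D 7.515°S, 83.909°W: 341.1 km
A 5.562°S, 81.973°W: 498.9 km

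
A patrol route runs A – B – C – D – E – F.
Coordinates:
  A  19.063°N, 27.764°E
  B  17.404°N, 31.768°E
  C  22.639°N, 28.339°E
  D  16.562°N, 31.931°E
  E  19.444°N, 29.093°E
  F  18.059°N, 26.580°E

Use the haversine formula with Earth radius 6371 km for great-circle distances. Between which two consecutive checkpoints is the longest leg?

Leg distances:
A→B: 461.3 km
B→C: 683.4 km
C→D: 773.3 km
D→E: 439.0 km
E→F: 306.1 km
The longest leg is C–D at 773.3 km.

C–D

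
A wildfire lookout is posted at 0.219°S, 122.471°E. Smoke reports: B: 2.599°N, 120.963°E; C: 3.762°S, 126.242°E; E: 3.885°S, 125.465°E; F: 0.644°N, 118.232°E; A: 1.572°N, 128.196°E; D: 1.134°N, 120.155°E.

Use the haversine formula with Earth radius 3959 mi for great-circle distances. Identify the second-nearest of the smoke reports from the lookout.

Distance to each, sorted:
D: 185.3 mi
B: 220.8 mi
F: 298.9 mi
E: 326.9 mi
C: 357.4 mi
A: 414.4 mi
The second-nearest is B at 220.8 mi.

B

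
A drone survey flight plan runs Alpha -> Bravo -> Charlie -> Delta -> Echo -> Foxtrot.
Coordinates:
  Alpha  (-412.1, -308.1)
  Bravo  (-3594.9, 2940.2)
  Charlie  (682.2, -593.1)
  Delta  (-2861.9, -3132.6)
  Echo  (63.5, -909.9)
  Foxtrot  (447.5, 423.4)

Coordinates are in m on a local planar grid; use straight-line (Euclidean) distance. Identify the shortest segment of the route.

Leg distances:
Alpha→Bravo: 4547.7 m
Bravo→Charlie: 5547.8 m
Charlie→Delta: 4360.0 m
Delta→Echo: 3674.0 m
Echo→Foxtrot: 1387.5 m
The shortest leg is Echo–Foxtrot at 1387.5 m.

Echo–Foxtrot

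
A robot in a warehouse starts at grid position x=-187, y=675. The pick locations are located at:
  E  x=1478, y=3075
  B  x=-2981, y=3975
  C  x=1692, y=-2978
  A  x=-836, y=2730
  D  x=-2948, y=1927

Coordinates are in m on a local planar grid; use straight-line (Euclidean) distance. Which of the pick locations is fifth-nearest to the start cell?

Distance to each, sorted:
A: 2155.0 m
E: 2921.0 m
D: 3031.6 m
C: 4107.9 m
B: 4323.9 m
The fifth-nearest is B at 4323.9 m.

B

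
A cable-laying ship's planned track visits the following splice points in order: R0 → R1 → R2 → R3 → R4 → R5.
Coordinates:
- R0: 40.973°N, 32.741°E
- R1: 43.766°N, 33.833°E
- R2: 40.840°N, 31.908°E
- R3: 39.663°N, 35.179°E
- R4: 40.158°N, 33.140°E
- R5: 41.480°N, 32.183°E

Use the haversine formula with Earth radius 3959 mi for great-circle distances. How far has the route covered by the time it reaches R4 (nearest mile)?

Leg distances:
R0→R1: 200.9 mi  (cumulative 200.9 mi)
R1→R2: 224.8 mi  (cumulative 425.7 mi)
R2→R3: 190.7 mi  (cumulative 616.4 mi)
R3→R4: 113.3 mi  (cumulative 729.7 mi)
Cumulative distance at R4 ≈ 730 mi.

730 mi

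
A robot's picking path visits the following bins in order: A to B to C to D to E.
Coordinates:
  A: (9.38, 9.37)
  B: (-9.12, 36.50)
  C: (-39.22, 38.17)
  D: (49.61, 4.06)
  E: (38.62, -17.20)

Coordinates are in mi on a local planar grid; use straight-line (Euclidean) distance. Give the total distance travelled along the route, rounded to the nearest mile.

Leg distances:
A→B: 32.8 mi  (cumulative 32.8 mi)
B→C: 30.1 mi  (cumulative 63.0 mi)
C→D: 95.2 mi  (cumulative 158.1 mi)
D→E: 23.9 mi  (cumulative 182.1 mi)
Total route length ≈ 182 mi.

182 mi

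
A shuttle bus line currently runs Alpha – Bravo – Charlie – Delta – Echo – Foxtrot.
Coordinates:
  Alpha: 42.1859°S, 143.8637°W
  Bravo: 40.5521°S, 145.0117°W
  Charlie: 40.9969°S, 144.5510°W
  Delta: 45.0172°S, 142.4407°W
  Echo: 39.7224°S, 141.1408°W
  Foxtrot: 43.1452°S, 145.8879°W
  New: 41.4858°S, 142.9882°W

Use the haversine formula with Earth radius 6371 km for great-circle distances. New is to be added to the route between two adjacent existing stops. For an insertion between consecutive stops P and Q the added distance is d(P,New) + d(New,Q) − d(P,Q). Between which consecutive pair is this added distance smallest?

between Echo and Foxtrot

Added distance for inserting New between each consecutive pair:
Alpha–Bravo: 100.0 km
Bravo–Charlie: 277.7 km
Charlie–Delta: 57.9 km
Delta–Echo: 47.4 km
Echo–Foxtrot: 3.1 km
Smallest added distance is 3.1 km, inserting between Echo and Foxtrot.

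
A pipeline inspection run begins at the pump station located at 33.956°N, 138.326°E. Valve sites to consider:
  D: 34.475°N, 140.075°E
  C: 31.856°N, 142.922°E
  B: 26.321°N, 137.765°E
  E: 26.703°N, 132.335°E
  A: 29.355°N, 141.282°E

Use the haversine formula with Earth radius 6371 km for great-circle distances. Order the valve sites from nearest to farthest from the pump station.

D, C, A, B, E

Computing each great-circle distance from 33.956°N, 138.326°E:
D 34.475°N, 140.075°E: 170.9 km
C 31.856°N, 142.922°E: 488.4 km
A 29.355°N, 141.282°E: 583.0 km
B 26.321°N, 137.765°E: 850.7 km
E 26.703°N, 132.335°E: 990.0 km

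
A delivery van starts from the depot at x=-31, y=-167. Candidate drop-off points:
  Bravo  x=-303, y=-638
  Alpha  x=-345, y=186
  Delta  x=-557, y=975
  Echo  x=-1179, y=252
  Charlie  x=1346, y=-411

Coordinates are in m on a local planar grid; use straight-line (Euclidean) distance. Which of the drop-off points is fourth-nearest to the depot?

Delta

Distance to each, sorted:
Alpha: 472.4 m
Bravo: 543.9 m
Echo: 1222.1 m
Delta: 1257.3 m
Charlie: 1398.5 m
The fourth-nearest is Delta at 1257.3 m.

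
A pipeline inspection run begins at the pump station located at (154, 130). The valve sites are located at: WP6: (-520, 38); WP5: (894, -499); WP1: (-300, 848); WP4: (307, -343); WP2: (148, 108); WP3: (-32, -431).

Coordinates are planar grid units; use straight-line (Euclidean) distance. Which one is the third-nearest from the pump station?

Distances from the pump station ((154, 130)):
WP2: 22.8
WP4: 497.1
WP3: 591.0
WP6: 680.2
WP1: 849.5
WP5: 971.2
The third-nearest is WP3 at 591.0.

WP3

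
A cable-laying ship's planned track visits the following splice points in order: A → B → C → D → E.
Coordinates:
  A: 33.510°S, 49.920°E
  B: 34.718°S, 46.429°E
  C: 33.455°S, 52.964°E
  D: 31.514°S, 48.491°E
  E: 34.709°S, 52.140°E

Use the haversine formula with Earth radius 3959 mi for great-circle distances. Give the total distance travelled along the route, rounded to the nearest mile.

Leg distances:
A→B: 216.4 mi  (cumulative 216.4 mi)
B→C: 383.9 mi  (cumulative 600.4 mi)
C→D: 293.1 mi  (cumulative 893.5 mi)
D→E: 305.5 mi  (cumulative 1199.0 mi)
Total route length ≈ 1199 mi.

1199 mi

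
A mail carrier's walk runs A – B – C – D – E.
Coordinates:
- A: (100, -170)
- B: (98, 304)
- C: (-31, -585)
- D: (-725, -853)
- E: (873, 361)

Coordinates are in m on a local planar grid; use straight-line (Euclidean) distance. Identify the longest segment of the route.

D–E

Leg distances:
A→B: 474.0 m
B→C: 898.3 m
C→D: 743.9 m
D→E: 2006.8 m
The longest leg is D–E at 2006.8 m.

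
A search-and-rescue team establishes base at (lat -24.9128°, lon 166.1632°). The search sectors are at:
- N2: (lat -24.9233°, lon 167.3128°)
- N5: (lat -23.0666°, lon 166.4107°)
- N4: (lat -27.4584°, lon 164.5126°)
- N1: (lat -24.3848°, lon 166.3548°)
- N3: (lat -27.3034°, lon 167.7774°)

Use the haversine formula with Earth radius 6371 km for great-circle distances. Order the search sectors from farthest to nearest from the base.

N4, N3, N5, N2, N1

Distances from the base:
N4 (lat -27.4584°, lon 164.5126°): 327.5 km
N3 (lat -27.3034°, lon 167.7774°): 310.9 km
N5 (lat -23.0666°, lon 166.4107°): 206.8 km
N2 (lat -24.9233°, lon 167.3128°): 115.9 km
N1 (lat -24.3848°, lon 166.3548°): 61.8 km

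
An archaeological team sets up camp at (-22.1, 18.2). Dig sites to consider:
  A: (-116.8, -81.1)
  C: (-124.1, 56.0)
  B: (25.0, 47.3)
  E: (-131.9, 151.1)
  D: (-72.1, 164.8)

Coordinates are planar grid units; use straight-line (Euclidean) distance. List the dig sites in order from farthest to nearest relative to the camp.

Computing each straight-line distance from (-22.1, 18.2):
E (-131.9, 151.1): 172.4
D (-72.1, 164.8): 154.9
A (-116.8, -81.1): 137.2
C (-124.1, 56.0): 108.8
B (25.0, 47.3): 55.4

E, D, A, C, B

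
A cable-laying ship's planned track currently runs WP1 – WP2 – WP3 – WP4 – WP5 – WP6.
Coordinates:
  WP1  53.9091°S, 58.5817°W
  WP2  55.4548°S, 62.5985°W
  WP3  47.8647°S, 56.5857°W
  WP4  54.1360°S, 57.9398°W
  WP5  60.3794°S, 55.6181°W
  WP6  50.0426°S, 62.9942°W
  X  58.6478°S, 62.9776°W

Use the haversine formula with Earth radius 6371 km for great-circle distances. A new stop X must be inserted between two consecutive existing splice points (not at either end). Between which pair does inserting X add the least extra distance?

between WP5 and WP6

Added distance for inserting X between each consecutive pair:
WP1–WP2: 638.1 km
WP2–WP3: 687.0 km
WP3–WP4: 1156.5 km
WP4–WP5: 338.7 km
WP5–WP6: 175.0 km
Smallest added distance is 175.0 km, inserting between WP5 and WP6.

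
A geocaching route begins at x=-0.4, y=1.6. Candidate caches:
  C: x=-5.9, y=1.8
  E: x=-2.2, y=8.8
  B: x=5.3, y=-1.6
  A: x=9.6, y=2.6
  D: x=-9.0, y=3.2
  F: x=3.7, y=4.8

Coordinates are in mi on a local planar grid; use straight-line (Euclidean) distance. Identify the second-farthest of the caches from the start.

Distance to each, sorted:
A: 10.0 mi
D: 8.7 mi
E: 7.4 mi
B: 6.5 mi
C: 5.5 mi
F: 5.2 mi
The second-farthest is D at 8.7 mi.

D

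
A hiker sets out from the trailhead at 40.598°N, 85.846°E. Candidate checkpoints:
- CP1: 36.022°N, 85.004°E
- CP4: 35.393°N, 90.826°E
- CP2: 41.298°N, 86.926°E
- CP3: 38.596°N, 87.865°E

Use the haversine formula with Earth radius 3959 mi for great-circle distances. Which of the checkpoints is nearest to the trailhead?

Distances from the trailhead (40.598°N, 85.846°E):
CP2: 74.3 mi
CP3: 175.2 mi
CP1: 319.5 mi
CP4: 450.3 mi
The nearest is CP2 at 74.3 mi.

CP2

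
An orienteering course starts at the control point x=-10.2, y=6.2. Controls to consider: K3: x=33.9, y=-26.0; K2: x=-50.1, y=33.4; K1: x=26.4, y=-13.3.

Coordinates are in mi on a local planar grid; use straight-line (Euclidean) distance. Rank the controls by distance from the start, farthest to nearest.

K3, K2, K1

Distances from the start:
K3 x=33.9, y=-26.0: 54.6 mi
K2 x=-50.1, y=33.4: 48.3 mi
K1 x=26.4, y=-13.3: 41.5 mi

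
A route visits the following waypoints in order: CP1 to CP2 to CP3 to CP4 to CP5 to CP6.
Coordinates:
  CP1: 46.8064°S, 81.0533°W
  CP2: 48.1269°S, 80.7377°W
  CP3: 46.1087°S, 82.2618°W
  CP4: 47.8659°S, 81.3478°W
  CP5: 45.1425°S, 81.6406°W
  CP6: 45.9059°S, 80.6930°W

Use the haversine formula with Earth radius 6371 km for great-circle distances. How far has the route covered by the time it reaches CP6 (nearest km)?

Leg distances:
CP1→CP2: 148.7 km  (cumulative 148.7 km)
CP2→CP3: 252.3 km  (cumulative 401.0 km)
CP3→CP4: 207.3 km  (cumulative 608.4 km)
CP4→CP5: 303.7 km  (cumulative 912.0 km)
CP5→CP6: 112.5 km  (cumulative 1024.5 km)
Cumulative distance at CP6 ≈ 1025 km.

1025 km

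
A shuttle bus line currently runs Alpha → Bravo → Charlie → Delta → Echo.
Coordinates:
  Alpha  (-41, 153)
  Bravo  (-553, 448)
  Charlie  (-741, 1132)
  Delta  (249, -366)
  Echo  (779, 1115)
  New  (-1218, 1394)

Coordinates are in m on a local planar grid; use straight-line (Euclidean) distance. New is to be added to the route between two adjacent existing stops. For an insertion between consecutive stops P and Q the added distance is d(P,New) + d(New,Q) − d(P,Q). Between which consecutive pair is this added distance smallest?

Added distance for inserting New between each consecutive pair:
Alpha–Bravo: 2275.8 m
Bravo–Charlie: 991.2 m
Charlie–Delta: 1039.9 m
Delta–Echo: 2734.6 m
Smallest added distance is 991.2 m, inserting between Bravo and Charlie.

between Bravo and Charlie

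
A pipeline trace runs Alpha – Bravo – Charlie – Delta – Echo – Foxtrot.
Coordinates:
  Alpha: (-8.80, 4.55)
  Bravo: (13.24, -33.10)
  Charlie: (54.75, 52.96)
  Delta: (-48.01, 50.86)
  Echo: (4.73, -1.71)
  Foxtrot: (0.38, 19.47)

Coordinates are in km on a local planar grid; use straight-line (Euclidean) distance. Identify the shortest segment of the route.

Leg distances:
Alpha→Bravo: 43.6 km
Bravo→Charlie: 95.5 km
Charlie→Delta: 102.8 km
Delta→Echo: 74.5 km
Echo→Foxtrot: 21.6 km
The shortest leg is Echo–Foxtrot at 21.6 km.

Echo–Foxtrot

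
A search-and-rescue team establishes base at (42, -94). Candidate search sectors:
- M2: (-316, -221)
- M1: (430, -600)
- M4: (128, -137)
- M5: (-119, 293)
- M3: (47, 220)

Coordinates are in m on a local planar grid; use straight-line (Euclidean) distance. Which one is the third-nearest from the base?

M2

Distance to each, sorted:
M4: 96.2 m
M3: 314.0 m
M2: 379.9 m
M5: 419.2 m
M1: 637.6 m
The third-nearest is M2 at 379.9 m.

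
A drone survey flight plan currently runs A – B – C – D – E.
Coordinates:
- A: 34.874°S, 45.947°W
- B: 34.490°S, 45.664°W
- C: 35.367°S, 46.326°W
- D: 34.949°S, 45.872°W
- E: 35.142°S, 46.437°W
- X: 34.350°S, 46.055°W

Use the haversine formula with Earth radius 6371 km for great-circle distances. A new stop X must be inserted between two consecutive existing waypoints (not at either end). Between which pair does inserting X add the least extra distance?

between B and C

Added distance for inserting X between each consecutive pair:
A–B: 48.3 km
B–C: 40.2 km
C–D: 122.3 km
D–E: 107.7 km
Smallest added distance is 40.2 km, inserting between B and C.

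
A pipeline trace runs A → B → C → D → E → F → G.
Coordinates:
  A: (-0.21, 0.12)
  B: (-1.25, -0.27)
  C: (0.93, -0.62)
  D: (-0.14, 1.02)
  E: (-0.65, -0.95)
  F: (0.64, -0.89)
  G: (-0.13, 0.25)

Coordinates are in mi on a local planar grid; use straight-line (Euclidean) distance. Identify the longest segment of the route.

B–C

Leg distances:
A→B: 1.1 mi
B→C: 2.2 mi
C→D: 2.0 mi
D→E: 2.0 mi
E→F: 1.3 mi
F→G: 1.4 mi
The longest leg is B–C at 2.2 mi.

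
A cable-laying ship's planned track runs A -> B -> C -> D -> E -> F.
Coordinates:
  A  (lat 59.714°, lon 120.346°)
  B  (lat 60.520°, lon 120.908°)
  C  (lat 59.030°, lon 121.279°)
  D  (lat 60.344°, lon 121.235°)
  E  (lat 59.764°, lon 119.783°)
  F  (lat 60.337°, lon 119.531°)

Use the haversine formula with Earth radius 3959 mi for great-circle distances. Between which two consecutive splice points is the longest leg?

Leg distances:
A→B: 59.0 mi
B→C: 103.8 mi
C→D: 90.8 mi
D→E: 64.1 mi
E→F: 40.5 mi
The longest leg is B–C at 103.8 mi.

B–C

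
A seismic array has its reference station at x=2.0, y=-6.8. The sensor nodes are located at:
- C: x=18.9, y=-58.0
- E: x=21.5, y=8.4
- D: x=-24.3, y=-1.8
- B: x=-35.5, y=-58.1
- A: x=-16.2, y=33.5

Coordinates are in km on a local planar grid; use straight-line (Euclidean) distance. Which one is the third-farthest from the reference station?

Distances from the reference station (x=2.0, y=-6.8):
B: 63.5 km
C: 53.9 km
A: 44.2 km
D: 26.8 km
E: 24.7 km
The third-farthest is A at 44.2 km.

A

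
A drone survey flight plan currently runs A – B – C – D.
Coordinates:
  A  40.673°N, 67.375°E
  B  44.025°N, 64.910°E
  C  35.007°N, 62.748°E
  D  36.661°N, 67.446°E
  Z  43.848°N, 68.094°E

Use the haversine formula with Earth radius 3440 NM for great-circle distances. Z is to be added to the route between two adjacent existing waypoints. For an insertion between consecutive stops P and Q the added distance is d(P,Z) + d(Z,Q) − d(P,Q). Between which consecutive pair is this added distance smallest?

Added distance for inserting Z between each consecutive pair:
A–B: 102.3 NM
B–C: 173.0 NM
C–D: 768.8 NM
Smallest added distance is 102.3 NM, inserting between A and B.

between A and B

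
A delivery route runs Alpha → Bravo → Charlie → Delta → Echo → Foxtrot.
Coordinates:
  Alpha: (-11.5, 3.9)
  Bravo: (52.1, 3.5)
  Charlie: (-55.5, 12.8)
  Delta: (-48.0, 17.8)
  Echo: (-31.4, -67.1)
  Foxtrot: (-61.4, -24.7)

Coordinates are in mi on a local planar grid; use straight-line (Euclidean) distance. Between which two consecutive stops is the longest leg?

Bravo–Charlie

Leg distances:
Alpha→Bravo: 63.6 mi
Bravo→Charlie: 108.0 mi
Charlie→Delta: 9.0 mi
Delta→Echo: 86.5 mi
Echo→Foxtrot: 51.9 mi
The longest leg is Bravo–Charlie at 108.0 mi.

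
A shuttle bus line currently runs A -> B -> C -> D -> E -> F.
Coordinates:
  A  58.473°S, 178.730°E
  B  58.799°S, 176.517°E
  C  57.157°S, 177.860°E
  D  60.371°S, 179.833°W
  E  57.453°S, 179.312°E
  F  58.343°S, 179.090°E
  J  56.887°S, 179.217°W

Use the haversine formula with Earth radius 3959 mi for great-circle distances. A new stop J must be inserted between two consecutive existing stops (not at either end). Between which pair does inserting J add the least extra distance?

Added distance for inserting J between each consecutive pair:
A–B: 255.6 mi
B–C: 192.9 mi
C–D: 116.3 mi
D–E: 105.4 mi
E–F: 124.0 mi
Smallest added distance is 105.4 mi, inserting between D and E.

between D and E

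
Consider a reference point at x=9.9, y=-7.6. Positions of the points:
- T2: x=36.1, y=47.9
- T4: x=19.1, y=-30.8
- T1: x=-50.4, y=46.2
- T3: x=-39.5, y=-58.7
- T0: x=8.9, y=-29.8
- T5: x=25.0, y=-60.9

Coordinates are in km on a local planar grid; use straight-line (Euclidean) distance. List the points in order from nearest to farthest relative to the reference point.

Computing each straight-line distance from x=9.9, y=-7.6:
T0 x=8.9, y=-29.8: 22.2 km
T4 x=19.1, y=-30.8: 25.0 km
T5 x=25.0, y=-60.9: 55.4 km
T2 x=36.1, y=47.9: 61.4 km
T3 x=-39.5, y=-58.7: 71.1 km
T1 x=-50.4, y=46.2: 80.8 km

T0, T4, T5, T2, T3, T1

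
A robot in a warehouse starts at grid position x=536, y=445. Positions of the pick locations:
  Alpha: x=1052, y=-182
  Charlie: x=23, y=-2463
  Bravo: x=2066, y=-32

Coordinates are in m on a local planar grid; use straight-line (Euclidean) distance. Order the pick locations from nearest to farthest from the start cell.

Distance from the start cell at x=536, y=445 to each:
Alpha x=1052, y=-182: 812.0 m
Bravo x=2066, y=-32: 1602.6 m
Charlie x=23, y=-2463: 2952.9 m

Alpha, Bravo, Charlie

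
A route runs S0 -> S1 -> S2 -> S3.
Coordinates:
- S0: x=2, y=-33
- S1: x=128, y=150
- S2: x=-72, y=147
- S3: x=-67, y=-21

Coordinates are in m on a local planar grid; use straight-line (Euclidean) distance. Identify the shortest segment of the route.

S2–S3

Leg distances:
S0→S1: 222.2 m
S1→S2: 200.0 m
S2→S3: 168.1 m
The shortest leg is S2–S3 at 168.1 m.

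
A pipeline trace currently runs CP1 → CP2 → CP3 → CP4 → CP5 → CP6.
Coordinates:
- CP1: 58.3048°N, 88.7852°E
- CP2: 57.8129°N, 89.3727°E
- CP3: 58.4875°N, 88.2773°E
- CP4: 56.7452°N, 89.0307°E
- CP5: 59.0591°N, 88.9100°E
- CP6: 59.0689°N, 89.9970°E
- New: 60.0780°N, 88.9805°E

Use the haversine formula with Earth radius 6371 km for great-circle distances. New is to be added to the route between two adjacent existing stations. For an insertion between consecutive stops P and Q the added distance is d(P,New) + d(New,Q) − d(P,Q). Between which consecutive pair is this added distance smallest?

Added distance for inserting New between each consecutive pair:
CP1–CP2: 385.7 km
CP2–CP3: 335.4 km
CP3–CP4: 353.0 km
CP4–CP5: 226.6 km
CP5–CP6: 177.2 km
Smallest added distance is 177.2 km, inserting between CP5 and CP6.

between CP5 and CP6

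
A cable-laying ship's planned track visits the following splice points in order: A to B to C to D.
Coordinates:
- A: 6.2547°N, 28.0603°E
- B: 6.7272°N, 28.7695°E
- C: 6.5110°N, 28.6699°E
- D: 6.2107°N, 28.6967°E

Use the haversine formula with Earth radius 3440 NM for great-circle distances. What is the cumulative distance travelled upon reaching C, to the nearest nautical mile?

Leg distances:
A→B: 50.9 NM  (cumulative 50.9 NM)
B→C: 14.3 NM  (cumulative 65.2 NM)
Cumulative distance at C ≈ 65 NM.

65 NM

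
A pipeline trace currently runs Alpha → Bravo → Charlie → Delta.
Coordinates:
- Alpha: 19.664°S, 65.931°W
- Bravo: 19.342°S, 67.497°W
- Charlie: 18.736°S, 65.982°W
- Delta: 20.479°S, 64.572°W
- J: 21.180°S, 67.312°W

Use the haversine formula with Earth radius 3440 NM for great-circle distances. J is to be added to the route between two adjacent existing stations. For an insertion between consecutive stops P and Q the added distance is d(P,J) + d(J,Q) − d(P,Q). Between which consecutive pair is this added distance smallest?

Added distance for inserting J between each consecutive pair:
Alpha–Bravo: 139.8 NM
Bravo–Charlie: 182.3 NM
Charlie–Delta: 192.7 NM
Smallest added distance is 139.8 NM, inserting between Alpha and Bravo.

between Alpha and Bravo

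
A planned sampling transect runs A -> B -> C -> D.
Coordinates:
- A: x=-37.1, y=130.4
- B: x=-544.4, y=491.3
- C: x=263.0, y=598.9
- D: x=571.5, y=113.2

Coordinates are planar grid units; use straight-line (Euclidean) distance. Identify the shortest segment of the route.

C–D

Leg distances:
A→B: 622.6
B→C: 814.5
C→D: 575.4
The shortest leg is C–D at 575.4.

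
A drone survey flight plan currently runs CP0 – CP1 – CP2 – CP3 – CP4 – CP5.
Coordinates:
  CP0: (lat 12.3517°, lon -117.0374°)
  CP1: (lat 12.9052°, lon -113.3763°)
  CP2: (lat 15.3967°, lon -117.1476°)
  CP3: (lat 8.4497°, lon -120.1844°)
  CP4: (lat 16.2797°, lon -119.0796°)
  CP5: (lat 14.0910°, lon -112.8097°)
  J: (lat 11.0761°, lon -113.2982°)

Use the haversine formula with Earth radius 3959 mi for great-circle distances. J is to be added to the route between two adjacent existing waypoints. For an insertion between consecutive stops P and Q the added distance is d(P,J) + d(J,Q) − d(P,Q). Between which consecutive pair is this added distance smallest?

between CP0 and CP1

Added distance for inserting J between each consecutive pair:
CP0–CP1: 144.6 mi
CP1–CP2: 215.9 mi
CP2–CP3: 375.9 mi
CP3–CP4: 485.6 mi
CP4–CP5: 295.3 mi
Smallest added distance is 144.6 mi, inserting between CP0 and CP1.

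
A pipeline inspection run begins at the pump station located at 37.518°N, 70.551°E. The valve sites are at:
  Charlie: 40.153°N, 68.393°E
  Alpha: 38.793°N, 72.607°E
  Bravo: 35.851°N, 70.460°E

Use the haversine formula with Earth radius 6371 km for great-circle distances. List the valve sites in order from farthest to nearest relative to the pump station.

Computing each great-circle distance from 37.518°N, 70.551°E:
Charlie 40.153°N, 68.393°E: 347.5 km
Alpha 38.793°N, 72.607°E: 228.9 km
Bravo 35.851°N, 70.460°E: 185.5 km

Charlie, Alpha, Bravo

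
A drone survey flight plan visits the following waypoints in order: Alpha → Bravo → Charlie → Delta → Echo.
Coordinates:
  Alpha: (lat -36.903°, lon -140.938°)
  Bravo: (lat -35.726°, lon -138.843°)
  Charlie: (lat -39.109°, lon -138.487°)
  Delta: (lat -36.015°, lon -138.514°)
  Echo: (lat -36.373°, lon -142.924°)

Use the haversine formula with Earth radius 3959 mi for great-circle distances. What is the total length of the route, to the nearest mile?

Leg distances:
Alpha→Bravo: 142.2 mi  (cumulative 142.2 mi)
Bravo→Charlie: 234.6 mi  (cumulative 376.8 mi)
Charlie→Delta: 213.8 mi  (cumulative 590.6 mi)
Delta→Echo: 247.1 mi  (cumulative 837.7 mi)
Total route length ≈ 838 mi.

838 mi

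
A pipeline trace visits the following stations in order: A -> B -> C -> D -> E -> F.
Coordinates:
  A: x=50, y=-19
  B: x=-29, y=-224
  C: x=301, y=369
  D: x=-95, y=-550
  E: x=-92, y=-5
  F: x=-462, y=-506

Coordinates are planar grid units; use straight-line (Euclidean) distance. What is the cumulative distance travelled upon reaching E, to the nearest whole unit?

2444

Leg distances:
A→B: 219.7  (cumulative 219.7)
B→C: 678.6  (cumulative 898.3)
C→D: 1000.7  (cumulative 1899.0)
D→E: 545.0  (cumulative 2444.0)
Cumulative distance at E ≈ 2444.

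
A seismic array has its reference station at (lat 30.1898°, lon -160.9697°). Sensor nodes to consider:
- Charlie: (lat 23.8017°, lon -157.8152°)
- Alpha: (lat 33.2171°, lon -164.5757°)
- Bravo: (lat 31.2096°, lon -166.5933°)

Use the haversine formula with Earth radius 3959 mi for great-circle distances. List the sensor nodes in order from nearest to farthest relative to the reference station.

Alpha, Bravo, Charlie

Computing each great-circle distance from (lat 30.1898°, lon -160.9697°):
Alpha (lat 33.2171°, lon -164.5757°): 297.8 mi
Bravo (lat 31.2096°, lon -166.5933°): 341.4 mi
Charlie (lat 23.8017°, lon -157.8152°): 482.2 mi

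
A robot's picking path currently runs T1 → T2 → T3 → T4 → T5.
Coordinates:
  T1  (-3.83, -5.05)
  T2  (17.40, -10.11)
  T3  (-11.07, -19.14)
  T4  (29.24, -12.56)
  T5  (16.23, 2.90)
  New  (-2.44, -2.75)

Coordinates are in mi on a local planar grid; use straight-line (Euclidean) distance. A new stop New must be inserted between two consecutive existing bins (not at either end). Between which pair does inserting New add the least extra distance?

between T1 and T2

Added distance for inserting New between each consecutive pair:
T1–T2: 2.0 mi
T2–T3: 9.8 mi
T3–T4: 10.8 mi
T4–T5: 32.5 mi
Smallest added distance is 2.0 mi, inserting between T1 and T2.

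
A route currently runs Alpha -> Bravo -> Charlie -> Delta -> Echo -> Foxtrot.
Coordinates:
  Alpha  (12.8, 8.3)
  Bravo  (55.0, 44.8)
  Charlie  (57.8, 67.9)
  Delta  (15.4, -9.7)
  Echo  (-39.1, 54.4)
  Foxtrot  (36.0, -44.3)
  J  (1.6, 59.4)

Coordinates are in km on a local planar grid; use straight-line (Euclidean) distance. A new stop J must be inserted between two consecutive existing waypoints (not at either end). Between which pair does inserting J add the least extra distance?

Added distance for inserting J between each consecutive pair:
Alpha–Bravo: 51.9 km
Bravo–Charlie: 88.9 km
Charlie–Delta: 38.9 km
Delta–Echo: 27.3 km
Echo–Foxtrot: 26.2 km
Smallest added distance is 26.2 km, inserting between Echo and Foxtrot.

between Echo and Foxtrot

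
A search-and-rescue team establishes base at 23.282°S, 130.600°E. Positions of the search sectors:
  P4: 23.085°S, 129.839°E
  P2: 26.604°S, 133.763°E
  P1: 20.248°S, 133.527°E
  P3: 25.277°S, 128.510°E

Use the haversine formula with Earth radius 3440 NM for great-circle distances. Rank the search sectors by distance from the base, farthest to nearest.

P2, P1, P3, P4

Distance from the base at 23.282°S, 130.600°E to each:
P2 26.604°S, 133.763°E: 263.5 NM
P1 20.248°S, 133.527°E: 244.6 NM
P3 25.277°S, 128.510°E: 165.6 NM
P4 23.085°S, 129.839°E: 43.6 NM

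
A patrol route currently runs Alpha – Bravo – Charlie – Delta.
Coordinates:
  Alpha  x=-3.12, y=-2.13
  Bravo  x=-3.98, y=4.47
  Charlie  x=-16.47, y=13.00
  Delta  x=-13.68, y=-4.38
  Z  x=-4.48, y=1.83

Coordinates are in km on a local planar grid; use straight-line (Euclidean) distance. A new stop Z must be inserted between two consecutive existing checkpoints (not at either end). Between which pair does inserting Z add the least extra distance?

between Alpha and Bravo

Added distance for inserting Z between each consecutive pair:
Alpha–Bravo: 0.2 km
Bravo–Charlie: 3.9 km
Charlie–Delta: 9.9 km
Smallest added distance is 0.2 km, inserting between Alpha and Bravo.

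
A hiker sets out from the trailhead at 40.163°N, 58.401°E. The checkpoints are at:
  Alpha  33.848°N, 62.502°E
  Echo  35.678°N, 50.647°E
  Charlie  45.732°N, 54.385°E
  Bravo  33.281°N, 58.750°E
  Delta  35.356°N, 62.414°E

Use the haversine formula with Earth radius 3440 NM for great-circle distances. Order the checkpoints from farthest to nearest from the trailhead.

Echo, Alpha, Bravo, Charlie, Delta

Distance from the trailhead at 40.163°N, 58.401°E to each:
Echo 35.678°N, 50.647°E: 455.1 NM
Alpha 33.848°N, 62.502°E: 427.0 NM
Bravo 33.281°N, 58.750°E: 413.5 NM
Charlie 45.732°N, 54.385°E: 378.0 NM
Delta 35.356°N, 62.414°E: 345.7 NM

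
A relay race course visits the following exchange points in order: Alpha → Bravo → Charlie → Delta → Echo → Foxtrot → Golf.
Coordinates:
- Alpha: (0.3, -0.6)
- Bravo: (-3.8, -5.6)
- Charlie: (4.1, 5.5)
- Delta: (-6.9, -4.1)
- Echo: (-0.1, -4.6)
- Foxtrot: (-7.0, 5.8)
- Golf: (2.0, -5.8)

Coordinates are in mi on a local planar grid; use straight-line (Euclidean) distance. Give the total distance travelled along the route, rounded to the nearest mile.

Leg distances:
Alpha→Bravo: 6.5 mi  (cumulative 6.5 mi)
Bravo→Charlie: 13.6 mi  (cumulative 20.1 mi)
Charlie→Delta: 14.6 mi  (cumulative 34.7 mi)
Delta→Echo: 6.8 mi  (cumulative 41.5 mi)
Echo→Foxtrot: 12.5 mi  (cumulative 54.0 mi)
Foxtrot→Golf: 14.7 mi  (cumulative 68.7 mi)
Total route length ≈ 69 mi.

69 mi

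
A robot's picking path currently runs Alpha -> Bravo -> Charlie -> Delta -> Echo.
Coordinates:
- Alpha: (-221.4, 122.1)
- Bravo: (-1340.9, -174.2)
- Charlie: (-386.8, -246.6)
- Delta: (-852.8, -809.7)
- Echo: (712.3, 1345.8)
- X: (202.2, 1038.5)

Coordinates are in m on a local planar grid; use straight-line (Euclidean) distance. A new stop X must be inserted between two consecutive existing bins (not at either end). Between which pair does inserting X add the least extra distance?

between Delta and Echo

Added distance for inserting X between each consecutive pair:
Alpha–Bravo: 1814.1 m
Bravo–Charlie: 2419.4 m
Charlie–Delta: 2810.8 m
Delta–Echo: 59.8 m
Smallest added distance is 59.8 m, inserting between Delta and Echo.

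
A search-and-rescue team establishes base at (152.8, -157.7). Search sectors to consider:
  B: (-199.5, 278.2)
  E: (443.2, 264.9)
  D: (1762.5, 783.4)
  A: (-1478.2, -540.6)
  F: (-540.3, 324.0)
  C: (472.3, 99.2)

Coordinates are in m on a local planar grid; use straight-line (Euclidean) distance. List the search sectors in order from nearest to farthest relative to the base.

C, E, B, F, A, D

Distance from the base at (152.8, -157.7) to each:
C (472.3, 99.2): 410.0 m
E (443.2, 264.9): 512.8 m
B (-199.5, 278.2): 560.5 m
F (-540.3, 324.0): 844.1 m
A (-1478.2, -540.6): 1675.3 m
D (1762.5, 783.4): 1864.6 m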